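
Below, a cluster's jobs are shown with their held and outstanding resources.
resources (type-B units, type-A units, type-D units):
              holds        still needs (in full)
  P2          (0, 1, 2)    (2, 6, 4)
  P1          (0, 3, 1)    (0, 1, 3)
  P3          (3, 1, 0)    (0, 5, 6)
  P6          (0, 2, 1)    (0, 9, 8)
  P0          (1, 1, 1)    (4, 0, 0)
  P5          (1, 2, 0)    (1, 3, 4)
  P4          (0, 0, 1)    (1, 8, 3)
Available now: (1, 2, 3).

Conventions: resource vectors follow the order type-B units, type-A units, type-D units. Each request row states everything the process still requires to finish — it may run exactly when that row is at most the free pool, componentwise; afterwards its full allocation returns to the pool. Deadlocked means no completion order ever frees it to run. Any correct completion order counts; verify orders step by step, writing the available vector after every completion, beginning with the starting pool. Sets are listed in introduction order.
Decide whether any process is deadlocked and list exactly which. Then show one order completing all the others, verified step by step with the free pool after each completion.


No process is deadlocked.
Key observation: beginning at P1, releases accumulate fast enough that every process eventually fits.
A valid finishing order for the others: P1, P5, P2, P4, P3, P0, P6. Check, step by step:
  pool = (1, 2, 3)
  P1 needs (0, 1, 3) <= (1, 2, 3) -> finishes; pool += (0, 3, 1) = (1, 5, 4)
  P5 needs (1, 3, 4) <= (1, 5, 4) -> finishes; pool += (1, 2, 0) = (2, 7, 4)
  P2 needs (2, 6, 4) <= (2, 7, 4) -> finishes; pool += (0, 1, 2) = (2, 8, 6)
  P4 needs (1, 8, 3) <= (2, 8, 6) -> finishes; pool += (0, 0, 1) = (2, 8, 7)
  P3 needs (0, 5, 6) <= (2, 8, 7) -> finishes; pool += (3, 1, 0) = (5, 9, 7)
  P0 needs (4, 0, 0) <= (5, 9, 7) -> finishes; pool += (1, 1, 1) = (6, 10, 8)
  P6 needs (0, 9, 8) <= (6, 10, 8) -> finishes; pool += (0, 2, 1) = (6, 12, 9)


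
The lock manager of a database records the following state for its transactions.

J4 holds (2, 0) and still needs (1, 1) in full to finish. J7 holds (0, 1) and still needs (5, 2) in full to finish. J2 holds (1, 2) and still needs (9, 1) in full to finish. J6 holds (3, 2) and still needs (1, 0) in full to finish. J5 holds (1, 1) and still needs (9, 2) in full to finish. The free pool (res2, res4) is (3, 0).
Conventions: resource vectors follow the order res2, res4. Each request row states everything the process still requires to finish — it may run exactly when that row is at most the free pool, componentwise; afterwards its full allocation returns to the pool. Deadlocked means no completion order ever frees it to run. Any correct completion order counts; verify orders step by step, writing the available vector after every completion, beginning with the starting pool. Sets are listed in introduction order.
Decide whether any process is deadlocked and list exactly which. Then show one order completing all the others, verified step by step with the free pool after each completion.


Deadlocked set: J2 and J5.
Key observation: the wall is res2: completing J6, J4, J7 brings the pool only to (8, 3), and all the rest need more.
The rest can finish in the order J6, J4, J7. Step-by-step check:
  pool = (3, 0)
  run J6 (needs (1, 0), free (3, 0)); after release of (3, 2) the pool is (6, 2)
  run J4 (needs (1, 1), free (6, 2)); after release of (2, 0) the pool is (8, 2)
  run J7 (needs (5, 2), free (8, 2)); after release of (0, 1) the pool is (8, 3)
The blocked processes can never fit:
  blocked: J2 wants (9, 1), pool (8, 3) — not enough res2
  blocked: J5 wants (9, 2), pool (8, 3) — not enough res2


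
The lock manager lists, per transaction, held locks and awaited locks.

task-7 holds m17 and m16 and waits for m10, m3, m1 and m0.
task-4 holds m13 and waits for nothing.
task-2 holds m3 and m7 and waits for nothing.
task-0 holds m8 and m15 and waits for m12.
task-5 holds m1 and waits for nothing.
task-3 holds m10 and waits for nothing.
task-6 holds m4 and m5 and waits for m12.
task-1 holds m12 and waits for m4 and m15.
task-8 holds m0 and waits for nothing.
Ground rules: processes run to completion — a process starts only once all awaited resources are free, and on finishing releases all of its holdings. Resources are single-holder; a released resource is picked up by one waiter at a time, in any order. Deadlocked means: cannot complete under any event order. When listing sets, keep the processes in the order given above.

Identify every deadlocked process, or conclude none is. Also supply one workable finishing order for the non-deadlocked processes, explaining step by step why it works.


The deadlocked set is task-0, task-6 and task-1.
Key observation: the knot is the closed ring of waits task-0 -> task-1 -> task-0; task-6 is caught in further circular waits.
A valid finishing order for the others: task-8, task-3, task-2, task-5, task-7, task-4.
Check, step by step:
  run task-8 (it waits on nothing); releases m0
  run task-3 (it waits on nothing); releases m10
  run task-2 (it waits on nothing); releases m3 and m7
  run task-5 (it waits on nothing); releases m1
  task-7: everything it awaited (m10, m3, m1 and m0) is free; runs, freeing m17 and m16
  run task-4 (it waits on nothing); releases m13


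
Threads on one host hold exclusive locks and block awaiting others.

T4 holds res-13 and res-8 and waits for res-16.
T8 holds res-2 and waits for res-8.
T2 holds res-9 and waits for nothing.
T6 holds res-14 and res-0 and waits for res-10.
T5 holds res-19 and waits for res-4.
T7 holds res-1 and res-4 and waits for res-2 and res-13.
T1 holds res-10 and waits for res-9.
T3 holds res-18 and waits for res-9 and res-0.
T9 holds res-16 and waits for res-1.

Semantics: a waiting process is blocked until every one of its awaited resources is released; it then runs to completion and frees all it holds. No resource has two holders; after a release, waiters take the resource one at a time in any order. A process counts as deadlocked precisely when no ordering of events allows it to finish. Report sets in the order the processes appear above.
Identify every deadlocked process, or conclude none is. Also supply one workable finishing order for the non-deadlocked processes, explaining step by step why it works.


Deadlocked: T4, T8, T5, T7 and T9.
Key observation: T4 -> T9 -> T7 -> T4 is a circular wait — nothing in it can go first; T8 is caught in further circular waits and T5 waits into the deadlock from upstream.
One completion order for the rest: T2, T1, T6, T3.
Check, step by step:
  run T2 (it waits on nothing); releases res-9
  run T1 (all its waits — res-9 — are resolved); releases res-10
  run T6 (all its waits — res-10 — are resolved); releases res-14 and res-0
  run T3 (all its waits — res-9 and res-0 — are resolved); releases res-18


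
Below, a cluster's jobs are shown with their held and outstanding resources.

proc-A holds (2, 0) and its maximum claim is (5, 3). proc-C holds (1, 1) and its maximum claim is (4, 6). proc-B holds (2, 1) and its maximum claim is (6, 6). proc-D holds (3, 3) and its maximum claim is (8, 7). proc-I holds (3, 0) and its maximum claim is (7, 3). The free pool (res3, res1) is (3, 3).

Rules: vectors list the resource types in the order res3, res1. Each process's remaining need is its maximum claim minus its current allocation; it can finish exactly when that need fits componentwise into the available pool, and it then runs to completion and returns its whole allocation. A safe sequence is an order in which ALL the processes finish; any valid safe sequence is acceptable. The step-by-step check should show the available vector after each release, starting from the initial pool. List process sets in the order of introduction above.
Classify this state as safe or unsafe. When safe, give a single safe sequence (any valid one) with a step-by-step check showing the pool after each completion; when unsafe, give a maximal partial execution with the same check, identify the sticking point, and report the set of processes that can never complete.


UNSAFE — no complete ordering exists.
Key observation: res1 is the bottleneck — with proc-A, proc-I done the pool holds (8, 3), short of every remaining need.
A maximal execution: proc-A, proc-I — then nothing else fits. Step-by-step check:
  pool = (3, 3)
  proc-A: need (3, 3) fits (3, 3); releases (2, 0), pool now (5, 3)
  proc-I: need (4, 3) fits (5, 3); releases (3, 0), pool now (8, 3)
  blocked: proc-C wants (3, 5), pool (8, 3) — not enough res1
  blocked: proc-B wants (4, 5), pool (8, 3) — not enough res1
  blocked: proc-D wants (5, 4), pool (8, 3) — not enough res1
Never able to finish: proc-C, proc-B and proc-D.


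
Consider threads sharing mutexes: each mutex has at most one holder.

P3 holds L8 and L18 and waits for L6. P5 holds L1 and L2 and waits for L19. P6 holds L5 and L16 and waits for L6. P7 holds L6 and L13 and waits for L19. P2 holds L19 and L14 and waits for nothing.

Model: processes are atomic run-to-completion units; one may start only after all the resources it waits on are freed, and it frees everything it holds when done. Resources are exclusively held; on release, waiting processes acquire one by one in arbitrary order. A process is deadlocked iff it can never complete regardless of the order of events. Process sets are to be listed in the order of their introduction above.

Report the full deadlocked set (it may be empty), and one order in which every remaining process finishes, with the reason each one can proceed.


Nothing here is deadlocked.
Key observation: every chain of waits terminates; starting from the processes that wait on nothing, all the rest unlock in turn.
One completion order for the rest: P2, P7, P6, P3, P5.
Step-by-step check:
  P2 waits on nothing -> runs at once and releases L19 and L14
  run P7 (all its waits — L19 — are resolved); releases L6 and L13
  run P6 (all its waits — L6 — are resolved); releases L5 and L16
  run P3 (all its waits — L6 — are resolved); releases L8 and L18
  run P5 (all its waits — L19 — are resolved); releases L1 and L2


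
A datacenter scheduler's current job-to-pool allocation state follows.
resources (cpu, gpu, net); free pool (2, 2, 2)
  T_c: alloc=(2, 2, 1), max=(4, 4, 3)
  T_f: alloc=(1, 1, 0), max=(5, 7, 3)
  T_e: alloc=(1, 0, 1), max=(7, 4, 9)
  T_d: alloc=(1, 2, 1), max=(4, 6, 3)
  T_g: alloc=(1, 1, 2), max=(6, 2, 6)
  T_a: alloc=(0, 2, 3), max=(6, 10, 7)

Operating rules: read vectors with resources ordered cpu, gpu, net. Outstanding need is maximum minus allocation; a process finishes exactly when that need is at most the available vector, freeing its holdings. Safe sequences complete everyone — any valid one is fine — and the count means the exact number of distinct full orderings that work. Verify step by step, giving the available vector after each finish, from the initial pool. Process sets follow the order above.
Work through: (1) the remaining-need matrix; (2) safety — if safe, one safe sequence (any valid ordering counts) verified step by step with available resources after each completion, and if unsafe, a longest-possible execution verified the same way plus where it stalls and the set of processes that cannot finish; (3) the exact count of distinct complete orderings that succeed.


(1) Remaining need (order cpu, gpu, net):
  T_c: (2, 2, 2)
  T_f: (4, 6, 3)
  T_e: (6, 4, 8)
  T_d: (3, 4, 2)
  T_g: (5, 1, 4)
  T_a: (6, 8, 4)
(2) The state is SAFE; one workable sequence: T_c, T_d, T_f, T_g, T_a, T_e.
Key observation: the first exact fit in this order is T_c — it needs (2, 2, 2) with (2, 2, 2) free, meeting a requested resource to the last unit.
Check, step by step:
  pool = (2, 2, 2)
  run T_c (needs (2, 2, 2), free (2, 2, 2)); after release of (2, 2, 1) the pool is (4, 4, 3)
  run T_d (needs (3, 4, 2), free (4, 4, 3)); after release of (1, 2, 1) the pool is (5, 6, 4)
  run T_f (needs (4, 6, 3), free (5, 6, 4)); after release of (1, 1, 0) the pool is (6, 7, 4)
  run T_g (needs (5, 1, 4), free (6, 7, 4)); after release of (1, 1, 2) the pool is (7, 8, 6)
  run T_a (needs (6, 8, 4), free (7, 8, 6)); after release of (0, 2, 3) the pool is (7, 10, 9)
  run T_e (needs (6, 4, 8), free (7, 10, 9)); after release of (1, 0, 1) the pool is (8, 10, 10)
(3) Precisely 2 of the possible complete orderings are safe sequences.


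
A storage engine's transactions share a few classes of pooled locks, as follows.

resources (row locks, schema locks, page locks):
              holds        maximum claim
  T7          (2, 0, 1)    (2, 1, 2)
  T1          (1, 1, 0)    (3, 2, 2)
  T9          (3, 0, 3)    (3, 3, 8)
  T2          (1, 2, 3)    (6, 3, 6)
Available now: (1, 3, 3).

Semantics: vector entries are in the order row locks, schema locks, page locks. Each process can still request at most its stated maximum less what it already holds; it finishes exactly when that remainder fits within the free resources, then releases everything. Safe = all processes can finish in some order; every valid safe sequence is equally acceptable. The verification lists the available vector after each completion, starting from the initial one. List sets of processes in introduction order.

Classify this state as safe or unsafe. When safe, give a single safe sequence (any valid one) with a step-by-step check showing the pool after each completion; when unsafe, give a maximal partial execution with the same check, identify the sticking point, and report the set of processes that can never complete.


UNSAFE.
Key observation: after T7, T1 the pool peaks at (4, 4, 4), and each blocked process is short somewhere: T9 on page locks; T2 on row locks.
The run T7, T1 cannot be extended any further. Check, step by step:
  pool = (1, 3, 3)
  T7: need (0, 1, 1) fits (1, 3, 3); releases (2, 0, 1), pool now (3, 3, 4)
  T1: need (2, 1, 2) fits (3, 3, 4); releases (1, 1, 0), pool now (4, 4, 4)
  T9 still needs (0, 3, 5) but only (4, 4, 4) is free — short on page locks
  T2 still needs (5, 1, 3) but only (4, 4, 4) is free — short on row locks
Processes that can never finish: T9 and T2.


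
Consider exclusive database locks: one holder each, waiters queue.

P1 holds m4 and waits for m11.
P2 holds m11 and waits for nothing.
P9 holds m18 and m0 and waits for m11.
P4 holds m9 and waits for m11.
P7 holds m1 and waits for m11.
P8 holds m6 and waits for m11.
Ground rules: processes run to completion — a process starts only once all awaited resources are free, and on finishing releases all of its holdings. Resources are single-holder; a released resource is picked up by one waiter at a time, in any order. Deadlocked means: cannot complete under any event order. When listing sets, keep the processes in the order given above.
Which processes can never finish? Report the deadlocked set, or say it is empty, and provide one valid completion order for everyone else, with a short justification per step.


Nothing here is deadlocked.
Key observation: there is no circular wait here — follow any chain and it reaches a process that is free to run now.
The rest can finish in the order P2, P1, P9, P7, P8, P4.
Step-by-step check:
  P2 waits on nothing -> runs at once and releases m11
  P1: everything it awaited (m11) is free; runs, freeing m4
  P9: everything it awaited (m11) is free; runs, freeing m18 and m0
  P7: everything it awaited (m11) is free; runs, freeing m1
  P8: everything it awaited (m11) is free; runs, freeing m6
  P4: everything it awaited (m11) is free; runs, freeing m9


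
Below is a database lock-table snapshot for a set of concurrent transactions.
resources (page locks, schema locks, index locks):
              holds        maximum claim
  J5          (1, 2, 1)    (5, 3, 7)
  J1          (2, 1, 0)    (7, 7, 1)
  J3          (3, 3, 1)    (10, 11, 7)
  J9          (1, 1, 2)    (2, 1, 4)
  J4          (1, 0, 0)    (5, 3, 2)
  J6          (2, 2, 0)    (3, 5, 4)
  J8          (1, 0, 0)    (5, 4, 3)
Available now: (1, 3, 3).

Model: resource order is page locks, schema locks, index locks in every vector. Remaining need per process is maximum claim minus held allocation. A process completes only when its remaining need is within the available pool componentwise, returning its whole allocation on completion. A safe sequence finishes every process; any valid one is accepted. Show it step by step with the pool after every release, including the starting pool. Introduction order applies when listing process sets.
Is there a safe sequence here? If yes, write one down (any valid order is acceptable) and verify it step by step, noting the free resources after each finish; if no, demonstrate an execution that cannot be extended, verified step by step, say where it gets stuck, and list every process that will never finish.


The state is UNSAFE.
Key observation: the pool after J9, J6, J4, J8, J1 is (8, 7, 5); every surviving request exceeds it in index locks, so progress ends there.
The run J9, J6, J4, J8, J1 cannot be extended any further. Verifying each step:
  pool = (1, 3, 3)
  run J9 (needs (1, 0, 2), free (1, 3, 3)); after release of (1, 1, 2) the pool is (2, 4, 5)
  run J6 (needs (1, 3, 4), free (2, 4, 5)); after release of (2, 2, 0) the pool is (4, 6, 5)
  run J4 (needs (4, 3, 2), free (4, 6, 5)); after release of (1, 0, 0) the pool is (5, 6, 5)
  run J8 (needs (4, 4, 3), free (5, 6, 5)); after release of (1, 0, 0) the pool is (6, 6, 5)
  run J1 (needs (5, 6, 1), free (6, 6, 5)); after release of (2, 1, 0) the pool is (8, 7, 5)
  blocked: J5 wants (4, 1, 6), pool (8, 7, 5) — not enough index locks
  blocked: J3 wants (7, 8, 6), pool (8, 7, 5) — not enough schema locks and index locks
Never able to finish: J5 and J3.


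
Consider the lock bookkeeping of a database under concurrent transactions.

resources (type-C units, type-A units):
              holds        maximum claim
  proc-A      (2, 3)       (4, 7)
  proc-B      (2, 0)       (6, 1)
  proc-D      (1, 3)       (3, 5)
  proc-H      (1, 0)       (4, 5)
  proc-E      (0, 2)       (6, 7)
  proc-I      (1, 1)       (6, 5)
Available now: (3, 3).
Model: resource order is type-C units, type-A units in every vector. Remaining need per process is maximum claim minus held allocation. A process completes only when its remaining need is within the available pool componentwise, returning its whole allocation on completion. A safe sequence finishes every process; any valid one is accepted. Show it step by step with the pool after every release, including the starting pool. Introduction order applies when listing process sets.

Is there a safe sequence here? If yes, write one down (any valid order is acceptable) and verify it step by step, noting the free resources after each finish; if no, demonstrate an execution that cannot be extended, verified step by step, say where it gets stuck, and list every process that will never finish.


SAFE — a valid safe sequence is proc-D, proc-B, proc-H, proc-A, proc-I, proc-E.
Key observation: the first exact fit in this order is proc-B — it needs (4, 1) with (4, 6) free, meeting a requested resource to the last unit.
Verifying each step:
  pool = (3, 3)
  proc-D: need (2, 2) fits (3, 3); releases (1, 3), pool now (4, 6)
  proc-B: need (4, 1) fits (4, 6); releases (2, 0), pool now (6, 6)
  proc-H: need (3, 5) fits (6, 6); releases (1, 0), pool now (7, 6)
  proc-A: need (2, 4) fits (7, 6); releases (2, 3), pool now (9, 9)
  proc-I: need (5, 4) fits (9, 9); releases (1, 1), pool now (10, 10)
  proc-E: need (6, 5) fits (10, 10); releases (0, 2), pool now (10, 12)


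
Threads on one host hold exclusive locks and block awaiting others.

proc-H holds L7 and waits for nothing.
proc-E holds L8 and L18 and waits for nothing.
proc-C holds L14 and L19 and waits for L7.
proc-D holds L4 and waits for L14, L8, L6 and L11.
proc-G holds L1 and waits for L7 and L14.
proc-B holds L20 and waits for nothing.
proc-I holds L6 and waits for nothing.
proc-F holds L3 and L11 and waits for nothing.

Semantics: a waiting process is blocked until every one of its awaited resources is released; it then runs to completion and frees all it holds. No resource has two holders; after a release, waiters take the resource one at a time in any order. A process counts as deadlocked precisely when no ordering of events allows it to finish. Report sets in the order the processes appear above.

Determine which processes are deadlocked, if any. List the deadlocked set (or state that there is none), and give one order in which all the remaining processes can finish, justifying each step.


Nothing here is deadlocked.
Key observation: no waiting chain loops back on itself — every chain ends at a process that waits on nothing, so everyone eventually runs.
The rest can finish in the order proc-E, proc-I, proc-B, proc-H, proc-C, proc-G, proc-F, proc-D.
Verifying each step:
  proc-E waits on nothing -> runs at once and releases L8 and L18
  proc-I waits on nothing -> runs at once and releases L6
  proc-B waits on nothing -> runs at once and releases L20
  proc-H waits on nothing -> runs at once and releases L7
  proc-C: everything it awaited (L7) is free; runs, freeing L14 and L19
  proc-G: everything it awaited (L7 and L14) is free; runs, freeing L1
  proc-F waits on nothing -> runs at once and releases L3 and L11
  proc-D: everything it awaited (L14, L8, L6 and L11) is free; runs, freeing L4


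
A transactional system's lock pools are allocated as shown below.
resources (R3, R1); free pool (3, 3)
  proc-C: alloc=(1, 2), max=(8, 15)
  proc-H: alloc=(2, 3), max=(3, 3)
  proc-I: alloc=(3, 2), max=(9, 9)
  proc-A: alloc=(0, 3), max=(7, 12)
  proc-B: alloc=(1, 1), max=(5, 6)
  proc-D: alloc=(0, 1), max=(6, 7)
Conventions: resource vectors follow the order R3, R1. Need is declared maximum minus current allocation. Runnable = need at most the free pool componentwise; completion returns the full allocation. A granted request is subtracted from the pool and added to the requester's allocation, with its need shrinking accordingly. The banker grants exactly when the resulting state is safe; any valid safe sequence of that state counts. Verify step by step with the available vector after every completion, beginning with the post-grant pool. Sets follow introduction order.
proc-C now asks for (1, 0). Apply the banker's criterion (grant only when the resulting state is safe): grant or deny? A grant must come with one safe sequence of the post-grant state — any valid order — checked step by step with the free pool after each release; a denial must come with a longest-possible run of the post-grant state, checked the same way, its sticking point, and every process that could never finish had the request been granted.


DENY: after the grant no complete ordering would exist.
Key observation: once proc-H, proc-B finish, the pool peaks at (5, 7) — and every remaining process still needs more R3 than that.
On the post-grant state, proc-H, proc-B is a maximal run — nothing extends it. Verifying each step:
  pool = (2, 3)
  proc-H needs (1, 0) <= (2, 3) -> finishes; pool += (2, 3) = (4, 6)
  proc-B needs (4, 5) <= (4, 6) -> finishes; pool += (1, 1) = (5, 7)
  proc-C cannot run: need (6, 13) vs free (5, 7) (insufficient R3 and R1)
  proc-I cannot run: need (6, 7) vs free (5, 7) (insufficient R3)
  proc-A cannot run: need (7, 9) vs free (5, 7) (insufficient R3 and R1)
  proc-D cannot run: need (6, 6) vs free (5, 7) (insufficient R3)
Had the request been granted, proc-C, proc-I, proc-A and proc-D could never finish.


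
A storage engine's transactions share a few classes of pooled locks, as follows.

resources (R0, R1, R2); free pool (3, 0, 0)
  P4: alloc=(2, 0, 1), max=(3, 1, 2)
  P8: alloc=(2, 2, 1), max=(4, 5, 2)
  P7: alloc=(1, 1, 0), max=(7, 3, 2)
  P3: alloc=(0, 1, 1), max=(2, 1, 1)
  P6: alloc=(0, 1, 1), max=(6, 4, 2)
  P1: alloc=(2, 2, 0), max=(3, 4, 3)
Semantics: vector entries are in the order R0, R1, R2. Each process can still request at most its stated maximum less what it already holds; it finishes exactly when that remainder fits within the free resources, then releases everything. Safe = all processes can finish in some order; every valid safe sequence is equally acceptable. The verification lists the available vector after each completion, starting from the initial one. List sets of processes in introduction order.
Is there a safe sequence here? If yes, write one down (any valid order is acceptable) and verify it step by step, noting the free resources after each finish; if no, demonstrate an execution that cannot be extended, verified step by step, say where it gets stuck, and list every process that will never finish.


UNSAFE — no complete ordering exists.
Key observation: after P3, P4 complete, (5, 1, 2) is the best the pool ever gets, yet each leftover process wants more R1.
The run P3, P4 cannot be extended any further. Verifying each step:
  pool = (3, 0, 0)
  P3: need (2, 0, 0) fits (3, 0, 0); releases (0, 1, 1), pool now (3, 1, 1)
  P4: need (1, 1, 1) fits (3, 1, 1); releases (2, 0, 1), pool now (5, 1, 2)
  P8 still needs (2, 3, 1) but only (5, 1, 2) is free — short on R1
  P7 still needs (6, 2, 2) but only (5, 1, 2) is free — short on R0 and R1
  P6 still needs (6, 3, 1) but only (5, 1, 2) is free — short on R0 and R1
  P1 still needs (1, 2, 3) but only (5, 1, 2) is free — short on R1 and R2
Never able to finish: P8, P7, P6 and P1.


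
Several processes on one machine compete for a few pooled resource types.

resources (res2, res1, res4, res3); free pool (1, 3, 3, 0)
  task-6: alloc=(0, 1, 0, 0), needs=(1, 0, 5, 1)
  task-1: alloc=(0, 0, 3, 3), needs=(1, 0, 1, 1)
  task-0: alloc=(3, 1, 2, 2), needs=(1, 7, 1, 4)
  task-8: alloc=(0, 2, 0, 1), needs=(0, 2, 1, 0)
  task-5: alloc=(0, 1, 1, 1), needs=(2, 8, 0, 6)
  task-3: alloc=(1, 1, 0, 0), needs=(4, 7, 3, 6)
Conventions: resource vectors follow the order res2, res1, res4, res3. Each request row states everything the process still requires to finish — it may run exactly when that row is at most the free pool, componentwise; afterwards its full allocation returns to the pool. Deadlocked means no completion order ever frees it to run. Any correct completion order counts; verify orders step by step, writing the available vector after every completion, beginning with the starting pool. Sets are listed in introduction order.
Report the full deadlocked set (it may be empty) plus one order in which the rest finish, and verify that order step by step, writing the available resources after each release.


The deadlocked set is task-0, task-5 and task-3.
Key observation: the wall is res1: completing task-8, task-1, task-6 brings the pool only to (1, 6, 6, 4), and all the rest need more.
A valid finishing order for the others: task-8, task-1, task-6. Step-by-step check:
  pool = (1, 3, 3, 0)
  task-8: need (0, 2, 1, 0) fits (1, 3, 3, 0); releases (0, 2, 0, 1), pool now (1, 5, 3, 1)
  task-1: need (1, 0, 1, 1) fits (1, 5, 3, 1); releases (0, 0, 3, 3), pool now (1, 5, 6, 4)
  task-6: need (1, 0, 5, 1) fits (1, 5, 6, 4); releases (0, 1, 0, 0), pool now (1, 6, 6, 4)
The stuck group stays short no matter what:
  task-0 still needs (1, 7, 1, 4) but only (1, 6, 6, 4) is free — short on res1
  task-5 still needs (2, 8, 0, 6) but only (1, 6, 6, 4) is free — short on res2, res1 and res3
  task-3 still needs (4, 7, 3, 6) but only (1, 6, 6, 4) is free — short on res2, res1 and res3


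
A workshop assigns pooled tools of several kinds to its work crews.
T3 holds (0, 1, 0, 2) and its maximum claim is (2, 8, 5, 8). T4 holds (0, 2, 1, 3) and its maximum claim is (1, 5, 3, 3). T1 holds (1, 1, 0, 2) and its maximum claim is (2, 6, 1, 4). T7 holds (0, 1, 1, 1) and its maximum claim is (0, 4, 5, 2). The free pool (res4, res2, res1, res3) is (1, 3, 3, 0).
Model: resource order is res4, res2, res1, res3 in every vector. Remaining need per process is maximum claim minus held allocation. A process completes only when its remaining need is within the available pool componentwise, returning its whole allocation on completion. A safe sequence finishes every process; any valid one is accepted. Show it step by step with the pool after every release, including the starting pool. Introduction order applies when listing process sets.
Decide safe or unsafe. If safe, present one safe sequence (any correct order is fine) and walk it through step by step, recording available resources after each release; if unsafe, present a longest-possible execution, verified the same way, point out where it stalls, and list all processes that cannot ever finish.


SAFE, for example via the order T4, T7, T1, T3.
Key observation: at T4 the run first touches a limit — (1, 3, 2, 0) against (1, 3, 3, 0), exact on a resource it actually requests.
Verifying each step:
  pool = (1, 3, 3, 0)
  T4: need (1, 3, 2, 0) fits (1, 3, 3, 0); releases (0, 2, 1, 3), pool now (1, 5, 4, 3)
  T7: need (0, 3, 4, 1) fits (1, 5, 4, 3); releases (0, 1, 1, 1), pool now (1, 6, 5, 4)
  T1: need (1, 5, 1, 2) fits (1, 6, 5, 4); releases (1, 1, 0, 2), pool now (2, 7, 5, 6)
  T3: need (2, 7, 5, 6) fits (2, 7, 5, 6); releases (0, 1, 0, 2), pool now (2, 8, 5, 8)


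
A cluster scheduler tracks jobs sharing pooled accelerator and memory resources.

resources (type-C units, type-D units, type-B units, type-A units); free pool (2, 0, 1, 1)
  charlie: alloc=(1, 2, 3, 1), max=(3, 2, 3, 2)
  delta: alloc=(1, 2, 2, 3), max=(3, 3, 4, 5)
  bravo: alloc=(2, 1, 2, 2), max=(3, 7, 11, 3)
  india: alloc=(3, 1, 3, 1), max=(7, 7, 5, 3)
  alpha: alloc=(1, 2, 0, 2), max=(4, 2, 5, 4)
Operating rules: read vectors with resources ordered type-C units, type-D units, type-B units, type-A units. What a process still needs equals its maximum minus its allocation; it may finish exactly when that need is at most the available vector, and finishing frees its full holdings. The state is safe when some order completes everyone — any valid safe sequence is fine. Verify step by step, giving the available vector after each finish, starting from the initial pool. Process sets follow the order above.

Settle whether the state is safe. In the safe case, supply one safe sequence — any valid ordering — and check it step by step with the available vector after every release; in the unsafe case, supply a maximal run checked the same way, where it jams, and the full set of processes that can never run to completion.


The state is SAFE; one workable sequence: charlie, delta, alpha, india, bravo.
Key observation: charlie marks the first exact bind of the order: its need (2, 0, 0, 1) fits the free (2, 0, 1, 1) with zero slack on a requested resource.
Check, step by step:
  pool = (2, 0, 1, 1)
  run charlie (needs (2, 0, 0, 1), free (2, 0, 1, 1)); after release of (1, 2, 3, 1) the pool is (3, 2, 4, 2)
  run delta (needs (2, 1, 2, 2), free (3, 2, 4, 2)); after release of (1, 2, 2, 3) the pool is (4, 4, 6, 5)
  run alpha (needs (3, 0, 5, 2), free (4, 4, 6, 5)); after release of (1, 2, 0, 2) the pool is (5, 6, 6, 7)
  run india (needs (4, 6, 2, 2), free (5, 6, 6, 7)); after release of (3, 1, 3, 1) the pool is (8, 7, 9, 8)
  run bravo (needs (1, 6, 9, 1), free (8, 7, 9, 8)); after release of (2, 1, 2, 2) the pool is (10, 8, 11, 10)


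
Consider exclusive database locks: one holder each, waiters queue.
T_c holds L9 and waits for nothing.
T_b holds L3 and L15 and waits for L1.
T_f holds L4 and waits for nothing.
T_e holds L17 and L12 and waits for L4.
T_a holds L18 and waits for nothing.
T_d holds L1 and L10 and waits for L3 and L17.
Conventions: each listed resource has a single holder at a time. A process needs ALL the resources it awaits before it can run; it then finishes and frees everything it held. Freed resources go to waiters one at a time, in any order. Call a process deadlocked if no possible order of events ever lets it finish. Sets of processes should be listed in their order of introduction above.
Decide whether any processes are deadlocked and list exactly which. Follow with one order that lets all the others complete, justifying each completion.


The deadlocked set is T_b and T_d.
Key observation: T_b -> T_d -> T_b is a circular wait — nothing in it can go first; no other process is dragged down with it.
A valid finishing order for the others: T_f, T_e, T_a, T_c.
Walking it through:
  T_f: no waits; runs immediately, freeing L4
  T_e: everything it awaited (L4) is free; runs, freeing L17 and L12
  T_a: no waits; runs immediately, freeing L18
  T_c: no waits; runs immediately, freeing L9


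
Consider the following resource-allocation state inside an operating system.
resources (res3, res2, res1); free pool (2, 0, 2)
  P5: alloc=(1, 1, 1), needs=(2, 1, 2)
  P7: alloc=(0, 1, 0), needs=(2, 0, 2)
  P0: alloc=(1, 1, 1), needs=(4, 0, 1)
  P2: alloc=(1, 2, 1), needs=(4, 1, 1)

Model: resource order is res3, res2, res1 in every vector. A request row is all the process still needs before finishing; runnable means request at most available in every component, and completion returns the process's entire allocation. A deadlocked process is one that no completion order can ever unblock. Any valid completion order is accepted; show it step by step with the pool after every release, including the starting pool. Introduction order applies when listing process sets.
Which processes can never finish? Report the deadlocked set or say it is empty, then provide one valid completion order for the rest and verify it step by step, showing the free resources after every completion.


The deadlocked set is P0 and P2.
Key observation: the wall is res3: completing P7, P5 brings the pool only to (3, 2, 3), and all the rest need more.
One completion order for the rest: P7, P5. Walking it through:
  pool = (2, 0, 2)
  P7 needs (2, 0, 2) <= (2, 0, 2) -> finishes; pool += (0, 1, 0) = (2, 1, 2)
  P5 needs (2, 1, 2) <= (2, 1, 2) -> finishes; pool += (1, 1, 1) = (3, 2, 3)
The blocked processes can never fit:
  blocked: P0 wants (4, 0, 1), pool (3, 2, 3) — not enough res3
  blocked: P2 wants (4, 1, 1), pool (3, 2, 3) — not enough res3


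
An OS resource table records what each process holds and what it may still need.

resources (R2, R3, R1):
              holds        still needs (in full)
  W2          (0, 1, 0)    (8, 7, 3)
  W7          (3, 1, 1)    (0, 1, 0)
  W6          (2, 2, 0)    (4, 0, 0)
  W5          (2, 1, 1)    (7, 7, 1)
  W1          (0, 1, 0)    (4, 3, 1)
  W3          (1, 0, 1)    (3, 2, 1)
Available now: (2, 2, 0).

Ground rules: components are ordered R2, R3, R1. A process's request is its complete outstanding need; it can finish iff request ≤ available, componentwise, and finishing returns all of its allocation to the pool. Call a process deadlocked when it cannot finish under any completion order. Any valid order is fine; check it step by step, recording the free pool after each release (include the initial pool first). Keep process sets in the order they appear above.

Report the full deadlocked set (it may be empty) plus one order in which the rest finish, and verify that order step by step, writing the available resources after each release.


Deadlocked set: W2 and W5.
Key observation: R3 is the bottleneck — with W7, W6, W1, W3 done the pool holds (8, 6, 2), short of every remaining need.
The rest can finish in the order W7, W6, W1, W3. Check, step by step:
  pool = (2, 2, 0)
  run W7 (needs (0, 1, 0), free (2, 2, 0)); after release of (3, 1, 1) the pool is (5, 3, 1)
  run W6 (needs (4, 0, 0), free (5, 3, 1)); after release of (2, 2, 0) the pool is (7, 5, 1)
  run W1 (needs (4, 3, 1), free (7, 5, 1)); after release of (0, 1, 0) the pool is (7, 6, 1)
  run W3 (needs (3, 2, 1), free (7, 6, 1)); after release of (1, 0, 1) the pool is (8, 6, 2)
The stuck group stays short no matter what:
  blocked: W2 wants (8, 7, 3), pool (8, 6, 2) — not enough R3 and R1
  blocked: W5 wants (7, 7, 1), pool (8, 6, 2) — not enough R3


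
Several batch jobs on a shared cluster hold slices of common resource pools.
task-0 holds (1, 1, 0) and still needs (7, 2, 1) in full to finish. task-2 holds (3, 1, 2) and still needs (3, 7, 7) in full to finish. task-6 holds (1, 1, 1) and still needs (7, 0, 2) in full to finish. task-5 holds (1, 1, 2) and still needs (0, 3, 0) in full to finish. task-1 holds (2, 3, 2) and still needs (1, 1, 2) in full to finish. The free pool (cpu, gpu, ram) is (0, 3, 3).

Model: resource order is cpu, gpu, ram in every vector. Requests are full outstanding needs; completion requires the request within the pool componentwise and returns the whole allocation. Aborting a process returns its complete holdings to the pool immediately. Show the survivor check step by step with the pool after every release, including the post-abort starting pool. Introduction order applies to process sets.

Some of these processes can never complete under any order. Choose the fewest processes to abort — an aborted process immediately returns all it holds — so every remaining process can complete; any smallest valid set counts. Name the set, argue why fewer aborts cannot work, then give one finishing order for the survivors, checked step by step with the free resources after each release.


The answer: abort task-6.
Key observation: no ordering could ever have run task-0 before the abort of task-6; with (1, 1, 1) back in the pool it fits at step 4.
Why nothing smaller works: aborting no one leaves the state deadlocked as given.
The survivors complete as task-5, task-1, task-2, task-0. Step-by-step check (starting from the post-abort pool):
  pool = (1, 4, 4)
  task-5 needs (0, 3, 0) <= (1, 4, 4) -> finishes; pool += (1, 1, 2) = (2, 5, 6)
  task-1 needs (1, 1, 2) <= (2, 5, 6) -> finishes; pool += (2, 3, 2) = (4, 8, 8)
  task-2 needs (3, 7, 7) <= (4, 8, 8) -> finishes; pool += (3, 1, 2) = (7, 9, 10)
  task-0 needs (7, 2, 1) <= (7, 9, 10) -> finishes; pool += (1, 1, 0) = (8, 10, 10)


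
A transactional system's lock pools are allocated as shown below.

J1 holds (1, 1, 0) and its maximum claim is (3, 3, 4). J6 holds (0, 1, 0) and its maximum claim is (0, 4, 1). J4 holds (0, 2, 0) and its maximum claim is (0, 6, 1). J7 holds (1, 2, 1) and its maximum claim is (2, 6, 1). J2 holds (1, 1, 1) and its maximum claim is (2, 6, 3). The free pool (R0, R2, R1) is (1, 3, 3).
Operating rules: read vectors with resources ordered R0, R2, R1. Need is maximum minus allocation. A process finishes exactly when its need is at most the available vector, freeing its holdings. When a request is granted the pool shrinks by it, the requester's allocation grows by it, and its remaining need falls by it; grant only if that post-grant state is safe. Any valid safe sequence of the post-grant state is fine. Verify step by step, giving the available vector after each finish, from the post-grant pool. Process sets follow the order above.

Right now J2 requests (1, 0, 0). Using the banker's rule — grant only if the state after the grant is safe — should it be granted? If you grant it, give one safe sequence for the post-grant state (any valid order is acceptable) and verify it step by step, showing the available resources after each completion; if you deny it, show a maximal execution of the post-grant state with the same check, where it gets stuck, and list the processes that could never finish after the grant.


GRANT. The post-grant state is safe; one safe sequence: J6, J4, J2, J7, J1.
Key observation: the transfer keeps a workable pool ((0, 3, 3)); J6 starts the safe sequence.
Verifying the post-grant state step by step:
  pool = (0, 3, 3)
  J6: need (0, 3, 1) fits (0, 3, 3); releases (0, 1, 0), pool now (0, 4, 3)
  J4: need (0, 4, 1) fits (0, 4, 3); releases (0, 2, 0), pool now (0, 6, 3)
  J2: need (0, 5, 2) fits (0, 6, 3); releases (2, 1, 1), pool now (2, 7, 4)
  J7: need (1, 4, 0) fits (2, 7, 4); releases (1, 2, 1), pool now (3, 9, 5)
  J1: need (2, 2, 4) fits (3, 9, 5); releases (1, 1, 0), pool now (4, 10, 5)


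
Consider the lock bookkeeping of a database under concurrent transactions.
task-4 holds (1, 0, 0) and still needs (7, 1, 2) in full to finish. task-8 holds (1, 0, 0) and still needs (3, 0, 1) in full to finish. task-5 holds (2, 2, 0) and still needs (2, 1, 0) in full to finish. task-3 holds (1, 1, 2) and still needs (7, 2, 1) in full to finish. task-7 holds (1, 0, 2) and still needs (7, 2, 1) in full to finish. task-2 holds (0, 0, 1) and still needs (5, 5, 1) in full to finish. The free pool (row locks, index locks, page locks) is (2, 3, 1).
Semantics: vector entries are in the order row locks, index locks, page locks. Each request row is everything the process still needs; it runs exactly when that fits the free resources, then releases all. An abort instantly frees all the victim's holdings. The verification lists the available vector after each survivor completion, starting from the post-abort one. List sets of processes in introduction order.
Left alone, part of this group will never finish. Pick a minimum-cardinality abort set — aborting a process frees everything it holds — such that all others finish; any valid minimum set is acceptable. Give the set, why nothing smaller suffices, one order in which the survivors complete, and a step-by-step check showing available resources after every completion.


Abort task-3 and task-7.
Key observation: task-4 had no path to completion before; after the abort of task-3 and task-7 ((2, 1, 4) returned), step 4 is where it fits.
No one abort is enough; case by case: task-4 alone leaves task-3 blocked (short on row locks); task-8 alone leaves task-4 blocked (short on row locks); task-5 alone leaves task-4 blocked (short on row locks); task-3 alone leaves task-4 blocked (short on row locks); task-7 alone leaves task-4 blocked (short on row locks); task-2 alone leaves task-4 blocked (short on row locks).
Survivors finish in the order: task-5, task-8, task-2, task-4. Check, step by step (pool after the aborts first):
  pool = (4, 4, 5)
  task-5: need (2, 1, 0) fits (4, 4, 5); releases (2, 2, 0), pool now (6, 6, 5)
  task-8: need (3, 0, 1) fits (6, 6, 5); releases (1, 0, 0), pool now (7, 6, 5)
  task-2: need (5, 5, 1) fits (7, 6, 5); releases (0, 0, 1), pool now (7, 6, 6)
  task-4: need (7, 1, 2) fits (7, 6, 6); releases (1, 0, 0), pool now (8, 6, 6)
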